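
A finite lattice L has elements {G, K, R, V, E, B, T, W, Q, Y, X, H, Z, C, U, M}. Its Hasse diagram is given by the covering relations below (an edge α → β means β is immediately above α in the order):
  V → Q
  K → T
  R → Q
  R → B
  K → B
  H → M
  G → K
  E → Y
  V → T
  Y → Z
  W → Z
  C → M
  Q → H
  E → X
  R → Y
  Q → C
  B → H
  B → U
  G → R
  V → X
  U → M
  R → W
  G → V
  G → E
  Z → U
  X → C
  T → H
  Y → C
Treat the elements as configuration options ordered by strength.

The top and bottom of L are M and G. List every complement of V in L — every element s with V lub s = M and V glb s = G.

Need s with V ∨ s = M and V ∧ s = G.
Checking each element gives: U, W, Z.

U, W, Z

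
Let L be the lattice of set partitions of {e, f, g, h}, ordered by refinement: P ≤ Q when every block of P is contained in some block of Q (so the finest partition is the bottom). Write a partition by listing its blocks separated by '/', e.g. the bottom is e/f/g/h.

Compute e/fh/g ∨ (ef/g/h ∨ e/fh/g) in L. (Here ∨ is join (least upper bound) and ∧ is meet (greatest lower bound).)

ef/g/h ∨ e/fh/g = efh/g
e/fh/g ∨ efh/g = efh/g

efh/g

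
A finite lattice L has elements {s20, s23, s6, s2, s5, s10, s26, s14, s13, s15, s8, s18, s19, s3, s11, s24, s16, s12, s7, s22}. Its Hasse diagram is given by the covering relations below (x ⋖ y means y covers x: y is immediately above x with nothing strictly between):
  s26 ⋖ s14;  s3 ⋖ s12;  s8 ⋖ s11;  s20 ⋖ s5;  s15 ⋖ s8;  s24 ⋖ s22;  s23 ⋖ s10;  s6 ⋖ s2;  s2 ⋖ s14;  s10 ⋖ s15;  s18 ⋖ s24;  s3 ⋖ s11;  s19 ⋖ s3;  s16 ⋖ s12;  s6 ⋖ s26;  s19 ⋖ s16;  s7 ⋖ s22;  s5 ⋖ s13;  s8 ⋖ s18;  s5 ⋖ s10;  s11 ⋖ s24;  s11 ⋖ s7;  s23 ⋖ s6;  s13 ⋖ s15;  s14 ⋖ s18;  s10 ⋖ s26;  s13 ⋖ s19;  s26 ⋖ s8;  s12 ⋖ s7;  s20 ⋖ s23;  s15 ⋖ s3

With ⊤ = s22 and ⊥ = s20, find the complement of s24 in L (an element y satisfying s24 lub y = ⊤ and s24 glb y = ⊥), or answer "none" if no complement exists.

For every candidate y, either s24 ∨ y ≠ s22 or s24 ∧ y ≠ s20; no complement exists.

none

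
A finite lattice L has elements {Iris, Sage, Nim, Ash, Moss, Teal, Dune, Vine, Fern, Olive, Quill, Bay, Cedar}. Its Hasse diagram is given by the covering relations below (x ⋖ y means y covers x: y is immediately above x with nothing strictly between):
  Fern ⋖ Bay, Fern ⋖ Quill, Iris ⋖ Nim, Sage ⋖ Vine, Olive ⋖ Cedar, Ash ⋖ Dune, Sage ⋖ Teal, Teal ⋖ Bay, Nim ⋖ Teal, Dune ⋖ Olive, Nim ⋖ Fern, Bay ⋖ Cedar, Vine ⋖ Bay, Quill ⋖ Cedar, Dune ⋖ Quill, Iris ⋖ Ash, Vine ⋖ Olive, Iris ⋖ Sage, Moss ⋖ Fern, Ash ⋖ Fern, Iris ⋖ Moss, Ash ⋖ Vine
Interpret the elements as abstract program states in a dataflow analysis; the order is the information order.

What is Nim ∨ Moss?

Common upper bounds of {Nim, Moss}: Bay, Cedar, Fern, Quill.
The least among these is Fern.

Fern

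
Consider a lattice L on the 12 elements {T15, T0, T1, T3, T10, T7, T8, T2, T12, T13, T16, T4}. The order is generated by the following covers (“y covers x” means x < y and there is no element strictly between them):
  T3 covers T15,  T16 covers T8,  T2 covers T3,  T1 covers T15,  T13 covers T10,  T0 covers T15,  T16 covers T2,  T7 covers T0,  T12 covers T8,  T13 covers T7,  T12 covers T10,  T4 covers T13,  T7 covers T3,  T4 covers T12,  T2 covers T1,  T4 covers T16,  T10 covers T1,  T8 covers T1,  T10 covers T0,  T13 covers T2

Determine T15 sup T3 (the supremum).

Common upper bounds of {T15, T3}: T13, T16, T2, T3, T4, T7.
The least among these is T3.

T3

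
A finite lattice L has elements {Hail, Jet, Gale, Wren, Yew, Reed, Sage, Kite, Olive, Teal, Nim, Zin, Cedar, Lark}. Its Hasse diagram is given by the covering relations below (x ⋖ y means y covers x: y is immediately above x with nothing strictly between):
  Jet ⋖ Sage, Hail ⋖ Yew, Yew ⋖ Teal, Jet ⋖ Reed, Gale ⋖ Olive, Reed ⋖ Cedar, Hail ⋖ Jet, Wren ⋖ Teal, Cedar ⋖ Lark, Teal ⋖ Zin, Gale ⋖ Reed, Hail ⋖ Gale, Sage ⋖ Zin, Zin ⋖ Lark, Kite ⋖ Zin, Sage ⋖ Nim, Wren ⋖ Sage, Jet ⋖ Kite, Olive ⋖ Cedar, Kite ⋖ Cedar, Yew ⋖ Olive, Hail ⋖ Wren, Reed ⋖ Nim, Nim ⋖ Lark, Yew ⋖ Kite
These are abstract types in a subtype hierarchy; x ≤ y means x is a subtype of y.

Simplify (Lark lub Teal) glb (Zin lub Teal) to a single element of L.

Lark ∨ Teal = Lark
Zin ∨ Teal = Zin
Lark ∧ Zin = Zin

Zin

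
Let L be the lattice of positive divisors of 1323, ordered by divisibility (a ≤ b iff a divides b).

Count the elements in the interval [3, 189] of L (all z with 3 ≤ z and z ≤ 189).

6

The interval [3, 189] = {189, 21, 27, 3, 63, 9}, which has 6 elements.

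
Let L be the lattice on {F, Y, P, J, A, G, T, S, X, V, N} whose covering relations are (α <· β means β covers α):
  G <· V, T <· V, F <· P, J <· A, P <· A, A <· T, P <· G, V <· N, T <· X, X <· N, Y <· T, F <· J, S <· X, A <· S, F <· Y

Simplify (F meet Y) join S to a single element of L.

F ∧ Y = F
F ∨ S = S

S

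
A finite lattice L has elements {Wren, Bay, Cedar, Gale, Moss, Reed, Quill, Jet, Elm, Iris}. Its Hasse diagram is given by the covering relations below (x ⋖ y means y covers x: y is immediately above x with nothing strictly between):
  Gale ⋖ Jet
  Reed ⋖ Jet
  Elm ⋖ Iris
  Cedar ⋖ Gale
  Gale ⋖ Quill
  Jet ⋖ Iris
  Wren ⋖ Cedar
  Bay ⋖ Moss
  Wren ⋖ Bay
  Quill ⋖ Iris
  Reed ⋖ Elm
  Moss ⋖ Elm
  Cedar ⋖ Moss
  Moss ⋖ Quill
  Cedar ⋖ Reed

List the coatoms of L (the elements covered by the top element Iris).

Elm, Jet, Quill

The coatoms are exactly the elements covered by Iris: Elm, Jet, Quill.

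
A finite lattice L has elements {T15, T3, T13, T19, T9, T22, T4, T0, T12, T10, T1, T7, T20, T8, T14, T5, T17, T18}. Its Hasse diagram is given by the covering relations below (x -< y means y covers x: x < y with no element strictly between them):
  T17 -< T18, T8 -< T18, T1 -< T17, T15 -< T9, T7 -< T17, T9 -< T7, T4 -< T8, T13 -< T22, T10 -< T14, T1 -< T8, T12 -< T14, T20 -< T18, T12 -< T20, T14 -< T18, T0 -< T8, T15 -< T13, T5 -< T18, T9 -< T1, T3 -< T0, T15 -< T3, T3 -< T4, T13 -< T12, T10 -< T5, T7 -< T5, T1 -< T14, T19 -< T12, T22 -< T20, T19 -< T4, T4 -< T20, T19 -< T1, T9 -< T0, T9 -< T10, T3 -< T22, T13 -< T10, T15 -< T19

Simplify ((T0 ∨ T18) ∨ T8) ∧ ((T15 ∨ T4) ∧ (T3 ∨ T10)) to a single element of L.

T0 ∨ T18 = T18
T18 ∨ T8 = T18
T15 ∨ T4 = T4
T3 ∨ T10 = T18
T4 ∧ T18 = T4
T18 ∧ T4 = T4

T4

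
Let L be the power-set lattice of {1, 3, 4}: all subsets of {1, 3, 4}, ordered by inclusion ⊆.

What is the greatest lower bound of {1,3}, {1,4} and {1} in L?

Under ⊆, meet is intersection: {1,3} ∩ {1,4} ∩ {1} = {1}.

{1}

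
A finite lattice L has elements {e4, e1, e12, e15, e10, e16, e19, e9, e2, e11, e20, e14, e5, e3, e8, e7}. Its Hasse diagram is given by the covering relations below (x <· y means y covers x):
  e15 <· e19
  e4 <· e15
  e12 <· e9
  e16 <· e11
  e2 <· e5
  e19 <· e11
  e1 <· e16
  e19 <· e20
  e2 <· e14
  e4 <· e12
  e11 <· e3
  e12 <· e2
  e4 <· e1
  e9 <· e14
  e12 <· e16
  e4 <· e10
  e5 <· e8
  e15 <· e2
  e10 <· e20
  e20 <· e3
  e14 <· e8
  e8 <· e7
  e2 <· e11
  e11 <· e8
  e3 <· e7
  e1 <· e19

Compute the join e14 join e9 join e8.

Common upper bounds of {e14, e9, e8}: e7, e8.
The least among these is e8.

e8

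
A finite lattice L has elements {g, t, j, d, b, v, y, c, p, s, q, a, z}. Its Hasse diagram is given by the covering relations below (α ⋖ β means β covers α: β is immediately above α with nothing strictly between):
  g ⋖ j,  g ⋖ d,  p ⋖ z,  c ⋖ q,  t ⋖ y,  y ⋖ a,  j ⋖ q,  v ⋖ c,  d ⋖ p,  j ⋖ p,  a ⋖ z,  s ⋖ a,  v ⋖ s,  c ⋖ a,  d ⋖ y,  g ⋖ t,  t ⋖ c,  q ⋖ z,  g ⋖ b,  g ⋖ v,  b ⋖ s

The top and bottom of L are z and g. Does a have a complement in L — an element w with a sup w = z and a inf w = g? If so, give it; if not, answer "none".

j

Need w with a ∨ w = z and a ∧ w = g.
Checking each element gives: j.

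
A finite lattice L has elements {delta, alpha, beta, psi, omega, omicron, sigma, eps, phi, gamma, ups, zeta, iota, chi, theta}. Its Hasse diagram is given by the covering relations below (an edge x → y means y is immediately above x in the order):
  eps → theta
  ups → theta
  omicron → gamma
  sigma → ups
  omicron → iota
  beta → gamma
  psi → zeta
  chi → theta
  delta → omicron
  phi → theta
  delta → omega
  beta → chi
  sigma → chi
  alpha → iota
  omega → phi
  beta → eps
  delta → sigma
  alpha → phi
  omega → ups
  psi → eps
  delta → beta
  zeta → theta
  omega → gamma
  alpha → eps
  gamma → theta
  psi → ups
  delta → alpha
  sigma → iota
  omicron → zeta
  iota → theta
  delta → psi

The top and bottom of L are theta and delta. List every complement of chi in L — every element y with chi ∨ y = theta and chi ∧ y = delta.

Need y with chi ∨ y = theta and chi ∧ y = delta.
Checking each element gives: alpha, omega, omicron, phi, psi, zeta.

alpha, omega, omicron, phi, psi, zeta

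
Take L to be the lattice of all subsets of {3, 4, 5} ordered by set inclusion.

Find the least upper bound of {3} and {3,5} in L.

{3,5}

Under ⊆, join is union: {3} ∪ {3,5} = {3,5}.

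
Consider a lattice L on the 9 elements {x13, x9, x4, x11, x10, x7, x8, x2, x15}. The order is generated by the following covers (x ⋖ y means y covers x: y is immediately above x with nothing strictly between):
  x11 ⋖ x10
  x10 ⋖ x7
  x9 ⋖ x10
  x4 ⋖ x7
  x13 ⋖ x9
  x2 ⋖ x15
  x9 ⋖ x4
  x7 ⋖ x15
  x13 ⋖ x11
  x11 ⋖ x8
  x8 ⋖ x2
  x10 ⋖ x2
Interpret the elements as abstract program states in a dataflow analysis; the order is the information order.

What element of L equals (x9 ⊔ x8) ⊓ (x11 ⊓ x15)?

x11

x9 ∨ x8 = x2
x11 ∧ x15 = x11
x2 ∧ x11 = x11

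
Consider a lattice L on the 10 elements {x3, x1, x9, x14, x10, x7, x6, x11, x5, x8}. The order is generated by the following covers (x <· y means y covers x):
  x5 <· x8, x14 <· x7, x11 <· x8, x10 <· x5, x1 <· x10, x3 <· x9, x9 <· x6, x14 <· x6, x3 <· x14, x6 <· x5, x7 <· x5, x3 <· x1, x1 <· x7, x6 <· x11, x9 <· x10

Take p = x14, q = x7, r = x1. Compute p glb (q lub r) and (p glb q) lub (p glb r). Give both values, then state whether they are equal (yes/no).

q lub r = x7, so p glb (q lub r) = x14 glb x7 = x14.
p glb q = x14 and p glb r = x3, so (p glb q) lub (p glb r) = x14 lub x3 = x14.
Equal: yes.

x14; x14; yes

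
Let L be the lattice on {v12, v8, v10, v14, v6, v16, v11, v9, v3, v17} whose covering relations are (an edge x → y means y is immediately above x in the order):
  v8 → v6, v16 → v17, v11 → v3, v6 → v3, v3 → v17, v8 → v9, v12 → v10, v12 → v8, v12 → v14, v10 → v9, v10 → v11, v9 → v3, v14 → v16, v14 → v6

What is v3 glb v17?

Common lower bounds of {v3, v17}: v10, v11, v12, v14, v3, v6, v8, v9.
The greatest among these is v3.

v3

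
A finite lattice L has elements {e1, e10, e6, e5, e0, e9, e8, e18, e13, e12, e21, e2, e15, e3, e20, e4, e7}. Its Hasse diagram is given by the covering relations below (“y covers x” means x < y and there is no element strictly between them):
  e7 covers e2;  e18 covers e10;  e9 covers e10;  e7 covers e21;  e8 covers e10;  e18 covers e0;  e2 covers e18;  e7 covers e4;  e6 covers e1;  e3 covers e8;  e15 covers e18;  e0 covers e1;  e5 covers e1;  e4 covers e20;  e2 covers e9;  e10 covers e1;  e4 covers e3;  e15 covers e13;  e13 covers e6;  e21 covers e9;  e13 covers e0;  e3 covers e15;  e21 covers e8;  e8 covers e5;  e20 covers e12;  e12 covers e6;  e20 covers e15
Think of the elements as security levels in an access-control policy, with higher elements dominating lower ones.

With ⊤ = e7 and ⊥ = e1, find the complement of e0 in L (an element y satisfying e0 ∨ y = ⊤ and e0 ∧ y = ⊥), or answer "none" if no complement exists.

Need y with e0 ∨ y = e7 and e0 ∧ y = e1.
Checking each element gives: e21.

e21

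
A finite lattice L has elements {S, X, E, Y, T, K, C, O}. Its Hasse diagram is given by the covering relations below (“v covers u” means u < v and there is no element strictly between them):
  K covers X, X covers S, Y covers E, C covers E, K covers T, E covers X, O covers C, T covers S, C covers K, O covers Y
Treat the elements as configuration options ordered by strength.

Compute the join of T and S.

Common upper bounds of {T, S}: C, K, O, T.
The least among these is T.

T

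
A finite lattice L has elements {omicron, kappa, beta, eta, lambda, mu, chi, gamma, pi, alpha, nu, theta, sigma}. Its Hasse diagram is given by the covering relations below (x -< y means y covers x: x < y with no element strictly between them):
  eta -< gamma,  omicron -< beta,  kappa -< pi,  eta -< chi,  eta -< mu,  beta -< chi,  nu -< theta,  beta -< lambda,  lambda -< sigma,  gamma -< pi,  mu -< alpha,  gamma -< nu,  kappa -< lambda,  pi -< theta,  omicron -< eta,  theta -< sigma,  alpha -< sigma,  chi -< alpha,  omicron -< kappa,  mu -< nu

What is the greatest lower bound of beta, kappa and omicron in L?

Common lower bounds of {beta, kappa, omicron}: omicron.
The greatest among these is omicron.

omicron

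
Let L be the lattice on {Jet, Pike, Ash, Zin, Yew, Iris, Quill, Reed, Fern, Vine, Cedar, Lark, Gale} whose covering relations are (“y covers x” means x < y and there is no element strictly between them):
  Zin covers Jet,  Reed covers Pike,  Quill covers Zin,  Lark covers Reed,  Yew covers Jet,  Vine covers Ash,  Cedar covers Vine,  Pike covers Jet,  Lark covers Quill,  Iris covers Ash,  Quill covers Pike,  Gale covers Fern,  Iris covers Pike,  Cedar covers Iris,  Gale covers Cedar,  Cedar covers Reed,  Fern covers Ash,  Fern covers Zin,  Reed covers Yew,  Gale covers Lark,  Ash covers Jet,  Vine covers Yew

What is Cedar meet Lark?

Common lower bounds of {Cedar, Lark}: Jet, Pike, Reed, Yew.
The greatest among these is Reed.

Reed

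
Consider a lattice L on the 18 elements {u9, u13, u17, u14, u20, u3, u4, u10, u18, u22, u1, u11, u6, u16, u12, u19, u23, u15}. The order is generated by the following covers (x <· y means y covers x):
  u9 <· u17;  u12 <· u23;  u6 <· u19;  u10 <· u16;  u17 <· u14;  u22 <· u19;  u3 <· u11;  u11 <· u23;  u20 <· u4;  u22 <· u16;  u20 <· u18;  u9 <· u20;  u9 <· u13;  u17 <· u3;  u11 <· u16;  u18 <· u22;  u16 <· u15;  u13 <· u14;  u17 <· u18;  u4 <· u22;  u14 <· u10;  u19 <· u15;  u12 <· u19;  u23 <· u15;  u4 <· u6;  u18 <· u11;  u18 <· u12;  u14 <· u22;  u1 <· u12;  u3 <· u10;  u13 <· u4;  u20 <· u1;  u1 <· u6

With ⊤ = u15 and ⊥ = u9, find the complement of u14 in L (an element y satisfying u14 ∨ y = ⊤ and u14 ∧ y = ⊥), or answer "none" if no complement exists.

For every candidate y, either u14 ∨ y ≠ u15 or u14 ∧ y ≠ u9; no complement exists.

none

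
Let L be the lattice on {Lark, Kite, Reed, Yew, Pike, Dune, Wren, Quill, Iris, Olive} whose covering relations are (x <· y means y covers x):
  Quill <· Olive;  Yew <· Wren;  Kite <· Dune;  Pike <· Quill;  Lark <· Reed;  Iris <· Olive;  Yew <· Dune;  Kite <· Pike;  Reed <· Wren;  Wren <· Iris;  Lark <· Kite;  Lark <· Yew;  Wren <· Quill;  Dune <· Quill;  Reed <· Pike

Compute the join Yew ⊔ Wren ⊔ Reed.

Common upper bounds of {Yew, Wren, Reed}: Iris, Olive, Quill, Wren.
The least among these is Wren.

Wren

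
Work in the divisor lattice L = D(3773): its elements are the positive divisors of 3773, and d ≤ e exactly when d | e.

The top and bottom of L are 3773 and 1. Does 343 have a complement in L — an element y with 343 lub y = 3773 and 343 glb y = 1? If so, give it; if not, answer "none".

Need y with 343 ∨ y = 3773 and 343 ∧ y = 1.
Checking each element gives: 11.

11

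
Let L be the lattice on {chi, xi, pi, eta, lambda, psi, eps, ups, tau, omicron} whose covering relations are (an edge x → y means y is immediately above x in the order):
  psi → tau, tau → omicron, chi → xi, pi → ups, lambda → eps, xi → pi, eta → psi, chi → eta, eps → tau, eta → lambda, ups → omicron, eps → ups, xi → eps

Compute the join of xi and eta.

eps

Common upper bounds of {xi, eta}: eps, omicron, tau, ups.
The least among these is eps.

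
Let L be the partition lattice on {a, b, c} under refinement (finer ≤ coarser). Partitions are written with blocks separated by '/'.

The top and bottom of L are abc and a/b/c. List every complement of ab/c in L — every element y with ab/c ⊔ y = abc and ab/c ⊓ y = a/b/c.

a/bc, ac/b

Need y with ab/c ∨ y = abc and ab/c ∧ y = a/b/c.
Checking each element gives: a/bc, ac/b.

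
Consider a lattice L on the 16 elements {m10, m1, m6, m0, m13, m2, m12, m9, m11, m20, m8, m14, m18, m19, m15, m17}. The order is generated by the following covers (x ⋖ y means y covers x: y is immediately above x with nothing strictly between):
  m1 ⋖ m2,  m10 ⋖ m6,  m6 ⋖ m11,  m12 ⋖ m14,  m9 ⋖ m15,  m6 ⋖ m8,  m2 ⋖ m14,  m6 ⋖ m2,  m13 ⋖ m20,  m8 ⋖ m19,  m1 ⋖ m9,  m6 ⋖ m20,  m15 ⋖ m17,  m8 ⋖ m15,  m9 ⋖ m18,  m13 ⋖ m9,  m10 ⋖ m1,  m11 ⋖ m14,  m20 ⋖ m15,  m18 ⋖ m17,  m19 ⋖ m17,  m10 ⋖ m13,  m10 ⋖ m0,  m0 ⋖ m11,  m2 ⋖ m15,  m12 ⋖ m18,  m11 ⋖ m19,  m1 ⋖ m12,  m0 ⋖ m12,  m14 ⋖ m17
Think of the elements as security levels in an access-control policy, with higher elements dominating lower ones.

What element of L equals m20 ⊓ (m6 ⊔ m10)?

m6 ∨ m10 = m6
m20 ∧ m6 = m6

m6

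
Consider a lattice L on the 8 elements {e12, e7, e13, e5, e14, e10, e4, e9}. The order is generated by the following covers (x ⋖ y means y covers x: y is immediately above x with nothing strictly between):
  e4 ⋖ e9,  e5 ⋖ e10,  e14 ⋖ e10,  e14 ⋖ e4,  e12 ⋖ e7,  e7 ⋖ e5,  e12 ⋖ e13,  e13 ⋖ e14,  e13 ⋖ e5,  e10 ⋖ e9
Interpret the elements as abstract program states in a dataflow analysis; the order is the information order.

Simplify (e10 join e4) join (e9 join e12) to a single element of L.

e9

e10 ∨ e4 = e9
e9 ∨ e12 = e9
e9 ∨ e9 = e9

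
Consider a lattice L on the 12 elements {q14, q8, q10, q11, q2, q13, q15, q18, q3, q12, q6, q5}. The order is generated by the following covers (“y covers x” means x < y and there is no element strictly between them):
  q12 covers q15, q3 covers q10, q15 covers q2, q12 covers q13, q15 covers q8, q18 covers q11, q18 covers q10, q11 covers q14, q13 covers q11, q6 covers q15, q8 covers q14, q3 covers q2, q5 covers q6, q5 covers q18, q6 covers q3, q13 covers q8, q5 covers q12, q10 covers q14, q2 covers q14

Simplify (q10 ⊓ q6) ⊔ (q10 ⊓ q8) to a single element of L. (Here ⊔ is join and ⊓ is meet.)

q10 ∧ q6 = q10
q10 ∧ q8 = q14
q10 ∨ q14 = q10

q10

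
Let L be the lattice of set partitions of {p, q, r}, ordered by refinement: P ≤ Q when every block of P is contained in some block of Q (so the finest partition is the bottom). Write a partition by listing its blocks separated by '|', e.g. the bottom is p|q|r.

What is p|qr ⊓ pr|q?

p|q|r

Common lower bounds of {p|qr, pr|q}: p|q|r.
The greatest among these is p|q|r.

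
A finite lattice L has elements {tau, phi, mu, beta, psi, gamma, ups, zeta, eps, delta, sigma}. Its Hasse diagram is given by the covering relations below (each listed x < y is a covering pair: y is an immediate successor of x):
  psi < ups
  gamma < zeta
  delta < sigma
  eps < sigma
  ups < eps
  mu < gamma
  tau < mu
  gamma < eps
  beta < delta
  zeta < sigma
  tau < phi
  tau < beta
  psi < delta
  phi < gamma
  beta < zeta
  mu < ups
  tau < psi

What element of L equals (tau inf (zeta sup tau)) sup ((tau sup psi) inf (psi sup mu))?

psi

zeta ∨ tau = zeta
tau ∧ zeta = tau
tau ∨ psi = psi
psi ∨ mu = ups
psi ∧ ups = psi
tau ∨ psi = psi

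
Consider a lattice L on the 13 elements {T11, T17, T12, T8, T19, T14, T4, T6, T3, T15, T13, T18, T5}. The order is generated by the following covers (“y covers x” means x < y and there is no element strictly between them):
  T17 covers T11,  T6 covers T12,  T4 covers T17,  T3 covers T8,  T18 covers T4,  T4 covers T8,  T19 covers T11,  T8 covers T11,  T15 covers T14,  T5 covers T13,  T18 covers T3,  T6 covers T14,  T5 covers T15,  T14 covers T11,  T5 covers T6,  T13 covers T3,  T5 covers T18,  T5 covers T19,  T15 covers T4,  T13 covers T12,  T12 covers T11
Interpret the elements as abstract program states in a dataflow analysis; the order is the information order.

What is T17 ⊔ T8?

Common upper bounds of {T17, T8}: T15, T18, T4, T5.
The least among these is T4.

T4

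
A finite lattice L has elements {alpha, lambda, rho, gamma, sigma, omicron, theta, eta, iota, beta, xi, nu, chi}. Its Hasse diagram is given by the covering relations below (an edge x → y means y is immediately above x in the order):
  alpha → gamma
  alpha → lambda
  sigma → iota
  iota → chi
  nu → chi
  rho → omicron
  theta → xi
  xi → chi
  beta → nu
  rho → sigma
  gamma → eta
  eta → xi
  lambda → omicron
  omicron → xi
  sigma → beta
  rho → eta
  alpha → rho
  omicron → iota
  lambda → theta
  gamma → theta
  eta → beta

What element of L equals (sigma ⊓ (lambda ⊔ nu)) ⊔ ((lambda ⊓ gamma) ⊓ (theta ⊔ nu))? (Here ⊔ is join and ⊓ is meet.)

sigma

lambda ∨ nu = chi
sigma ∧ chi = sigma
lambda ∧ gamma = alpha
theta ∨ nu = chi
alpha ∧ chi = alpha
sigma ∨ alpha = sigma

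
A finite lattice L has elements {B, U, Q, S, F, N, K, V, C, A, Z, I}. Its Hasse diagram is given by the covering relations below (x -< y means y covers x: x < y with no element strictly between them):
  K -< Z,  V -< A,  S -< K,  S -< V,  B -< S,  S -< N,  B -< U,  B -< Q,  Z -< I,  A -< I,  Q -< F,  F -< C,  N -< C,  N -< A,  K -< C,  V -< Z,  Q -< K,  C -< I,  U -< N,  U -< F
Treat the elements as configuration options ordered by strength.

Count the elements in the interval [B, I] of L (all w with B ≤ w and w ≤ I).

12

The interval [B, I] = {A, B, C, F, I, K, N, Q, S, U, V, Z}, which has 12 elements.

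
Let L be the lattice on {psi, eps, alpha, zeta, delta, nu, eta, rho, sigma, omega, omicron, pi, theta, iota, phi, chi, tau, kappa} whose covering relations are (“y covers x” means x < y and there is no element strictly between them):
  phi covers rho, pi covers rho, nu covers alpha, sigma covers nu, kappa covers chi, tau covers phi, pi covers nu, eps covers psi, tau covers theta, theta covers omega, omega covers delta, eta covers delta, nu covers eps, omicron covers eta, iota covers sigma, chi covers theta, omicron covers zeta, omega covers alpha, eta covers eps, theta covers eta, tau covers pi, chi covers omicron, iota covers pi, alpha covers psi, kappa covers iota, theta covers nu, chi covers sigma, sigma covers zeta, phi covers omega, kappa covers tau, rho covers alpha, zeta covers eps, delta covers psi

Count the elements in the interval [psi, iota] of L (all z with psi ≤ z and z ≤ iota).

9

The interval [psi, iota] = {alpha, eps, iota, nu, pi, psi, rho, sigma, zeta}, which has 9 elements.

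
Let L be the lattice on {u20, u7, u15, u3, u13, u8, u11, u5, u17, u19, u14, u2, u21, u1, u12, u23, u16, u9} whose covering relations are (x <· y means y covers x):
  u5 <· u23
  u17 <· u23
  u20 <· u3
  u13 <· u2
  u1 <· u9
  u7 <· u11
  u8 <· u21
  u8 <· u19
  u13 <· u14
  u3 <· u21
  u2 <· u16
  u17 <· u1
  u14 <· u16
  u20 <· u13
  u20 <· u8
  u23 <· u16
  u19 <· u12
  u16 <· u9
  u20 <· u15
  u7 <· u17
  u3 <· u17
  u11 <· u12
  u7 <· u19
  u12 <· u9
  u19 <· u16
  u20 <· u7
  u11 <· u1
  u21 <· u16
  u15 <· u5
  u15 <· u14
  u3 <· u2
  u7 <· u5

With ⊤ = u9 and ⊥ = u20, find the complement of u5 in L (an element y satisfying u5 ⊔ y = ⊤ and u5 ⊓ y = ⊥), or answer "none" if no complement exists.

none

For every candidate y, either u5 ∨ y ≠ u9 or u5 ∧ y ≠ u20; no complement exists.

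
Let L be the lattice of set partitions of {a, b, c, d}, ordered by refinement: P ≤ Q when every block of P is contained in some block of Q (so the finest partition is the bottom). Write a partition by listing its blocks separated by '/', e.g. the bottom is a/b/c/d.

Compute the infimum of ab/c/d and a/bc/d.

The meet (common refinement) of ab/c/d and a/bc/d intersects blocks pairwise, giving a/b/c/d.

a/b/c/d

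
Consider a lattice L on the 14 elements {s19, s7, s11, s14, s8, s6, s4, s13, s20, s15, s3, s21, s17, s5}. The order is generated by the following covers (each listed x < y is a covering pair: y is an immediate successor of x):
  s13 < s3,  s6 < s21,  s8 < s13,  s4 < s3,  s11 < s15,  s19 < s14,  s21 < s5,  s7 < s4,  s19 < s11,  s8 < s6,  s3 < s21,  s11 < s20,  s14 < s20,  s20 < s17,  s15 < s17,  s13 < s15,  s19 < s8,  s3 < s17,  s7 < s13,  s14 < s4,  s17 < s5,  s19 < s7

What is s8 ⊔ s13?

s13

Common upper bounds of {s8, s13}: s13, s15, s17, s21, s3, s5.
The least among these is s13.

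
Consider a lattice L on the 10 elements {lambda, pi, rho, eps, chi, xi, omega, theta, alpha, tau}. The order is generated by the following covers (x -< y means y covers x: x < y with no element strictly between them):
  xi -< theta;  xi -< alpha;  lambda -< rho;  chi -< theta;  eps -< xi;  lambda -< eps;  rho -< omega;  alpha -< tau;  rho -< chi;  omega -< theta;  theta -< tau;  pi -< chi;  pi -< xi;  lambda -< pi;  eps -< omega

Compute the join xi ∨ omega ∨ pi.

theta

Common upper bounds of {xi, omega, pi}: tau, theta.
The least among these is theta.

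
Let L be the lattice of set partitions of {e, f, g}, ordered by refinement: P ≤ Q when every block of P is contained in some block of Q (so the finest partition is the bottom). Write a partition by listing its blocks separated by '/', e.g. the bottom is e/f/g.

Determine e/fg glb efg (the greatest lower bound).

e/fg

Common lower bounds of {e/fg, efg}: e/f/g, e/fg.
The greatest among these is e/fg.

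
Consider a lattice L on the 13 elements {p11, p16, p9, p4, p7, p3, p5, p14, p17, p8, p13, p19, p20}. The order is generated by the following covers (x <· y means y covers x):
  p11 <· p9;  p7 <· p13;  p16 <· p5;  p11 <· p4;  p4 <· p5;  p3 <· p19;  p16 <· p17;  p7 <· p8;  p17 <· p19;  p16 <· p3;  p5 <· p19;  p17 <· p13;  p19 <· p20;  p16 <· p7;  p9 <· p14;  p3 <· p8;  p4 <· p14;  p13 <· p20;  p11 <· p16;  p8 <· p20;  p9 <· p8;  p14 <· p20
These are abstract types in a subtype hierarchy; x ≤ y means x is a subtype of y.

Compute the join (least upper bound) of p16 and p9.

Common upper bounds of {p16, p9}: p20, p8.
The least among these is p8.

p8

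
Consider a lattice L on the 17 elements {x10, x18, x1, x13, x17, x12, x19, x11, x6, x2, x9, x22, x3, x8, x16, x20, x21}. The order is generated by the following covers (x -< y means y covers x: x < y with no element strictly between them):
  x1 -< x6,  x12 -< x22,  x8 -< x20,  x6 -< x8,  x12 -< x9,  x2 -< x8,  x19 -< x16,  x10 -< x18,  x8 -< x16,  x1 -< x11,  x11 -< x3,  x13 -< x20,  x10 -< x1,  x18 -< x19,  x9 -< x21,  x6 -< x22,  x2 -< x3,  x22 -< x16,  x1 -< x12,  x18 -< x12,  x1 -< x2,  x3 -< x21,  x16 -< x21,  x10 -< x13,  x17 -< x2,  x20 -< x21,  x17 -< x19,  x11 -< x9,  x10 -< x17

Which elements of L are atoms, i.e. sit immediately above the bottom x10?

The atoms are exactly the elements that cover x10: x1, x13, x17, x18.

x1, x13, x17, x18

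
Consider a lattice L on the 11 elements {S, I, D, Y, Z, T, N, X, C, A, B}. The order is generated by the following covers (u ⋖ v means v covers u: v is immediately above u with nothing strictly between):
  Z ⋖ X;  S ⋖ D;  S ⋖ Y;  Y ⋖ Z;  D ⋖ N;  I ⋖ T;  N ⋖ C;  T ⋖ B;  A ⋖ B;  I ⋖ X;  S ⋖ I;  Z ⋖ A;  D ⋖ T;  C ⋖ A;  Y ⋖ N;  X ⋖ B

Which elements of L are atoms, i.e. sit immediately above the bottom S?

D, I, Y

The atoms are exactly the elements that cover S: D, I, Y.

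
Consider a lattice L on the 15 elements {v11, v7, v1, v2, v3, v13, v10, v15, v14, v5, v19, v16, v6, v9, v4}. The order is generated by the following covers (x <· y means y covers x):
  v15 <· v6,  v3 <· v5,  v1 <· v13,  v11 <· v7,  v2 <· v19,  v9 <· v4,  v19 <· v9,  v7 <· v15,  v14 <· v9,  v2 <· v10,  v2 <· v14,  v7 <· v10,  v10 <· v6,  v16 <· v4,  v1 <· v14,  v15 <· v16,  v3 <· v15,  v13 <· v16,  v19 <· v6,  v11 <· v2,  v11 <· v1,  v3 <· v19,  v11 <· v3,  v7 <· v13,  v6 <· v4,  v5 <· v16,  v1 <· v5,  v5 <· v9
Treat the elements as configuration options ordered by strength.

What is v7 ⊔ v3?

Common upper bounds of {v7, v3}: v15, v16, v4, v6.
The least among these is v15.

v15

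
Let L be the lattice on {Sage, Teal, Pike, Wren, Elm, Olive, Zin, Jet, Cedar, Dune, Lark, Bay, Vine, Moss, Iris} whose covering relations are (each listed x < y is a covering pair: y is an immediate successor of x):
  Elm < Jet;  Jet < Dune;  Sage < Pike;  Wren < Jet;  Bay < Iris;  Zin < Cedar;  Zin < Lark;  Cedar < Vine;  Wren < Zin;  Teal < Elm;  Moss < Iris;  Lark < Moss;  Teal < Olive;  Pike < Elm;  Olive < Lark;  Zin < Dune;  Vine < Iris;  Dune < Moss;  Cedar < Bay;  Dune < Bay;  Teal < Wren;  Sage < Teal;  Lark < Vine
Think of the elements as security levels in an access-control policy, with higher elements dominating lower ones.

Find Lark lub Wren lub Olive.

Lark

Common upper bounds of {Lark, Wren, Olive}: Iris, Lark, Moss, Vine.
The least among these is Lark.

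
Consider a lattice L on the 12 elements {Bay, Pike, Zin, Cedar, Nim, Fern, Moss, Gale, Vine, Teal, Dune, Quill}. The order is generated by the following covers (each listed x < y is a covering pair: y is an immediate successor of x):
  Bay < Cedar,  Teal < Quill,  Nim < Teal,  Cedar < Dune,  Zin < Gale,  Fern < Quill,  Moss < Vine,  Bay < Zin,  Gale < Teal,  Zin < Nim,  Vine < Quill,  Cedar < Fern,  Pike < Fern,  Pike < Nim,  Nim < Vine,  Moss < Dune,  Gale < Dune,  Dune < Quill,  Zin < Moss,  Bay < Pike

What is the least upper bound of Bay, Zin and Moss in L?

Moss

Common upper bounds of {Bay, Zin, Moss}: Dune, Moss, Quill, Vine.
The least among these is Moss.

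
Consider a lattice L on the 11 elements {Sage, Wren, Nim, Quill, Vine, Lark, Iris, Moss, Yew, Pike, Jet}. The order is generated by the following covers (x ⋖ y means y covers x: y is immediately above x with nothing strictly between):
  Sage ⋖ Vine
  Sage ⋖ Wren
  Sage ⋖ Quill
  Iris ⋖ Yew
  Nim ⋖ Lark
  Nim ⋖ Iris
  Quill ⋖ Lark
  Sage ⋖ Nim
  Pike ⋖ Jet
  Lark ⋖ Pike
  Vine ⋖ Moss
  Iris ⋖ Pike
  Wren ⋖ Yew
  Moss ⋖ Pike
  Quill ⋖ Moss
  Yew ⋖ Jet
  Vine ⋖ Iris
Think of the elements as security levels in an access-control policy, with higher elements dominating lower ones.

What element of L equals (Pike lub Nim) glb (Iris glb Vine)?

Vine

Pike ∨ Nim = Pike
Iris ∧ Vine = Vine
Pike ∧ Vine = Vine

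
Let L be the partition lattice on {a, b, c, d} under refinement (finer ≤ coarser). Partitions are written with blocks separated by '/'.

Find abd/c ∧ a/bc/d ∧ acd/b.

a/b/c/d

The meet (common refinement) of abd/c, a/bc/d, acd/b intersects blocks pairwise, giving a/b/c/d.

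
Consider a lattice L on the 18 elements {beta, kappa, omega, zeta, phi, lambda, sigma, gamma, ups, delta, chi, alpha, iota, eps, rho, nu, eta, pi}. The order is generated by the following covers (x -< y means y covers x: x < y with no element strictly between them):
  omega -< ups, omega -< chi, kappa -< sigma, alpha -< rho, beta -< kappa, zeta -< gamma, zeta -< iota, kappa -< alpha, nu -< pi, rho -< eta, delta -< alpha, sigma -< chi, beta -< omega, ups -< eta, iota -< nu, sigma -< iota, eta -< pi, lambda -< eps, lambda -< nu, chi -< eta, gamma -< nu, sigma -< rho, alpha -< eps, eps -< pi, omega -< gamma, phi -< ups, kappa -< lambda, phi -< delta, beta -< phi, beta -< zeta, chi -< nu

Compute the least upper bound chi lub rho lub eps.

Common upper bounds of {chi, rho, eps}: pi.
The least among these is pi.

pi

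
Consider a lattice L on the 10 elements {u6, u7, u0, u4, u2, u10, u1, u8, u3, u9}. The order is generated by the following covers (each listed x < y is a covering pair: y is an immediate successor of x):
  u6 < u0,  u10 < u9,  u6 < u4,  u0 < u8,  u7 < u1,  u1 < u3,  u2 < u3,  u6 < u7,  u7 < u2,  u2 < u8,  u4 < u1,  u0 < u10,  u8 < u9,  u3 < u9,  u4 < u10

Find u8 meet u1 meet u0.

Common lower bounds of {u8, u1, u0}: u6.
The greatest among these is u6.

u6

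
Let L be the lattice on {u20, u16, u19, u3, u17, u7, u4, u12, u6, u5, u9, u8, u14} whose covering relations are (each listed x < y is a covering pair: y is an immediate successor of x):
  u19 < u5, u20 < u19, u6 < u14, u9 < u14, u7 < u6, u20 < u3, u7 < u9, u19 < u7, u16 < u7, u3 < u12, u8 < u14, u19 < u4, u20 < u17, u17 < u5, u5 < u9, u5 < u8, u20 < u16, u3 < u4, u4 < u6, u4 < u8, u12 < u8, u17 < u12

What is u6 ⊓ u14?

u6

Common lower bounds of {u6, u14}: u16, u19, u20, u3, u4, u6, u7.
The greatest among these is u6.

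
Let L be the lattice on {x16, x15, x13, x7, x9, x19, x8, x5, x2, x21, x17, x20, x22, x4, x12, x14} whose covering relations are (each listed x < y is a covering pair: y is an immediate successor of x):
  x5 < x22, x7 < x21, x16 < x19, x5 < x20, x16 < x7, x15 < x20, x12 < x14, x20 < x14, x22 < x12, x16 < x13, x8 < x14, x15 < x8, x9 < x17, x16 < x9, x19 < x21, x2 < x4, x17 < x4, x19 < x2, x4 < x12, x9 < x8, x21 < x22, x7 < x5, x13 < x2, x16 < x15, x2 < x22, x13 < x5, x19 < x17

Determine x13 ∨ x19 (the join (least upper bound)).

x2

Common upper bounds of {x13, x19}: x12, x14, x2, x22, x4.
The least among these is x2.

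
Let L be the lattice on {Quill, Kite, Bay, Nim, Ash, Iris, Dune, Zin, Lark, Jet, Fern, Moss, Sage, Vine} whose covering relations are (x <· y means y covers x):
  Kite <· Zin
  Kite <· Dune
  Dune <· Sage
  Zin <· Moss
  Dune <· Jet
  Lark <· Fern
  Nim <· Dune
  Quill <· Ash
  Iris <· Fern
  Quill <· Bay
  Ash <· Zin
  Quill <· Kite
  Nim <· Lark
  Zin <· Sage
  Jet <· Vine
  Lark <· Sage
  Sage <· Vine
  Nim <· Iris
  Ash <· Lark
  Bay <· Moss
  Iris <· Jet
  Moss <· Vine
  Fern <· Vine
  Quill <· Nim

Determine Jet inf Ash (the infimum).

Common lower bounds of {Jet, Ash}: Quill.
The greatest among these is Quill.

Quill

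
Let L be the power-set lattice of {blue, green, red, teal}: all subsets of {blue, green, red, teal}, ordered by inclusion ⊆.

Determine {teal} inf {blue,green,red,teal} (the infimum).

{teal}

Common lower bounds of {{teal}, {blue,green,red,teal}}: {teal}, ∅.
The greatest among these is {teal}.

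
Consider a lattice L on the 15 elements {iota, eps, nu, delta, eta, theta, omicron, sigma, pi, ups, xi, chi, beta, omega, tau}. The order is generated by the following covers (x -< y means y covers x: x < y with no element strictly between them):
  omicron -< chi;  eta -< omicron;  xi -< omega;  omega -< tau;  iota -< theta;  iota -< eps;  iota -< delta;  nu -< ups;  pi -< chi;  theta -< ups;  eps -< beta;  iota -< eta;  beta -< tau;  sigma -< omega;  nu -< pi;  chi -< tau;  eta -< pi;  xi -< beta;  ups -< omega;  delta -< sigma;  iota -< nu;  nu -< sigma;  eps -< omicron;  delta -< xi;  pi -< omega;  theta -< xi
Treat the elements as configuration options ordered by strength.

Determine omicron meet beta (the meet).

eps

Common lower bounds of {omicron, beta}: eps, iota.
The greatest among these is eps.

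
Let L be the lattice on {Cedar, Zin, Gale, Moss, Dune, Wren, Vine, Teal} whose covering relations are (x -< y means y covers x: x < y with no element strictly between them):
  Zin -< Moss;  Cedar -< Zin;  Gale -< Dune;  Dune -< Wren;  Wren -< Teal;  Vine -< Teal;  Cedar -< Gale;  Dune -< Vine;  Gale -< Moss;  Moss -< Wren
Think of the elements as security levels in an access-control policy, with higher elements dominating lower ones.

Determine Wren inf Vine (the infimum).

Common lower bounds of {Wren, Vine}: Cedar, Dune, Gale.
The greatest among these is Dune.

Dune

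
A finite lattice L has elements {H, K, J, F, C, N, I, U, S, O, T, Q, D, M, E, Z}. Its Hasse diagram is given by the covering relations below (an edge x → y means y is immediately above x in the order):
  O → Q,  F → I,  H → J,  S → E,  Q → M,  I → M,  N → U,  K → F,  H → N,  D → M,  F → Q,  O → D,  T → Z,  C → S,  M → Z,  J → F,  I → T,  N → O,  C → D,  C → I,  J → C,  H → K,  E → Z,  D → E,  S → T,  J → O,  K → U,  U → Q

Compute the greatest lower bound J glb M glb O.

J

Common lower bounds of {J, M, O}: H, J.
The greatest among these is J.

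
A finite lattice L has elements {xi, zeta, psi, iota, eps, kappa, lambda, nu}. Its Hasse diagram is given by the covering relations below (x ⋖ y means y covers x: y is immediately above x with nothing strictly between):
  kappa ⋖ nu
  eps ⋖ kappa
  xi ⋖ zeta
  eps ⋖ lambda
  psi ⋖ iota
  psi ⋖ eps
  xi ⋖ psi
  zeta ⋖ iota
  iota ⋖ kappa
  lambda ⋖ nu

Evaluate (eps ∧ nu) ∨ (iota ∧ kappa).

kappa

eps ∧ nu = eps
iota ∧ kappa = iota
eps ∨ iota = kappa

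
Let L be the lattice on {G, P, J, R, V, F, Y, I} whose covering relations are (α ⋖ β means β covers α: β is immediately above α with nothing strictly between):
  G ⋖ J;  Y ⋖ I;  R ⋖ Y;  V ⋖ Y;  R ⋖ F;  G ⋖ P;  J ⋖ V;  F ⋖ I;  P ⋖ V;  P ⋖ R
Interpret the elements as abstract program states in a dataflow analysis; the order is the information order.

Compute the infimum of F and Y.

Common lower bounds of {F, Y}: G, P, R.
The greatest among these is R.

R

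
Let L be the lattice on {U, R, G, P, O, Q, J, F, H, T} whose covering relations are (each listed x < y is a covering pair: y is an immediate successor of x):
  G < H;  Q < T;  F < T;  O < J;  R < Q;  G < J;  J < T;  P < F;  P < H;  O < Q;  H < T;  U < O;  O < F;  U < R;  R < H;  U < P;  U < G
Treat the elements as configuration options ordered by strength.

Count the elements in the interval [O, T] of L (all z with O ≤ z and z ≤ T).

The interval [O, T] = {F, J, O, Q, T}, which has 5 elements.

5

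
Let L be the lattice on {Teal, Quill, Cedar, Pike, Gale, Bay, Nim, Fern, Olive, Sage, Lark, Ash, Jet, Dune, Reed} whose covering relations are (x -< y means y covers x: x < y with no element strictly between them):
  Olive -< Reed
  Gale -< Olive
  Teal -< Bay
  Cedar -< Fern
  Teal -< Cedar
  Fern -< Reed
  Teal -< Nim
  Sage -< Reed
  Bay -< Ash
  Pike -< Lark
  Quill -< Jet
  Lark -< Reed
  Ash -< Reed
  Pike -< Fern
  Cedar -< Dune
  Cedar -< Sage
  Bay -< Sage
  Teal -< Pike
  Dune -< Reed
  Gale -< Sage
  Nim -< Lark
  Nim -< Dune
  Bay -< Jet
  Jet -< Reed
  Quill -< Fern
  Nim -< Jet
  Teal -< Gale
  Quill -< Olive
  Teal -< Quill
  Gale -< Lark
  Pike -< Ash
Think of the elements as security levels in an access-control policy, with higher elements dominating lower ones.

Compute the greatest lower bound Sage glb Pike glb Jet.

Teal

Common lower bounds of {Sage, Pike, Jet}: Teal.
The greatest among these is Teal.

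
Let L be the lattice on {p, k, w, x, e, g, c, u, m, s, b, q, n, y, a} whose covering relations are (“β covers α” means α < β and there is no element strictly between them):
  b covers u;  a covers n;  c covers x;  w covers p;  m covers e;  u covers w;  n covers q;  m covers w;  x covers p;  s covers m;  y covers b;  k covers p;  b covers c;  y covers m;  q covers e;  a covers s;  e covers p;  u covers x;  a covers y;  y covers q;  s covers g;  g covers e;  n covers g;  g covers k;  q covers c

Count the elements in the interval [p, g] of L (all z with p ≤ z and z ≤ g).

4

The interval [p, g] = {e, g, k, p}, which has 4 elements.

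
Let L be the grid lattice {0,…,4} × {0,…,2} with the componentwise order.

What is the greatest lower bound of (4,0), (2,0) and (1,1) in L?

In a product of chains, the meet is componentwise min, giving (1,0).

(1,0)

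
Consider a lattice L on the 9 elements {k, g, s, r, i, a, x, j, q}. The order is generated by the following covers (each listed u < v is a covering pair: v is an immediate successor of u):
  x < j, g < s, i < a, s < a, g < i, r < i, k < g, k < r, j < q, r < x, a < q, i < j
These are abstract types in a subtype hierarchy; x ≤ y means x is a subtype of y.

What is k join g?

Common upper bounds of {k, g}: a, g, i, j, q, s.
The least among these is g.

g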